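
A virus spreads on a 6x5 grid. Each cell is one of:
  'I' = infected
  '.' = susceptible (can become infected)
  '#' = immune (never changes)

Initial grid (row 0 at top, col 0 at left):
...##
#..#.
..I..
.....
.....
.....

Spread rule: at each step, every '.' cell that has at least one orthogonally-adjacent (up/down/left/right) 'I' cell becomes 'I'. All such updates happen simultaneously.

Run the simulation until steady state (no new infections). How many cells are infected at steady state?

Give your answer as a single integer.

Answer: 26

Derivation:
Step 0 (initial): 1 infected
Step 1: +4 new -> 5 infected
Step 2: +7 new -> 12 infected
Step 3: +7 new -> 19 infected
Step 4: +5 new -> 24 infected
Step 5: +2 new -> 26 infected
Step 6: +0 new -> 26 infected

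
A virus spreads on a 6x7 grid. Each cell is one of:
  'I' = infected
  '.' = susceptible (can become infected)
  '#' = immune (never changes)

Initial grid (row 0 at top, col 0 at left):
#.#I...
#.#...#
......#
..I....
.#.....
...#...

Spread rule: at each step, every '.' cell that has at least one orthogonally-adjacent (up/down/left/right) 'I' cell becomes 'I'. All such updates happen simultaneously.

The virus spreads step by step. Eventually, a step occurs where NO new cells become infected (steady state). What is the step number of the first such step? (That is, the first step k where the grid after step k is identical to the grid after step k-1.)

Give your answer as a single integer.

Step 0 (initial): 2 infected
Step 1: +6 new -> 8 infected
Step 2: +8 new -> 16 infected
Step 3: +9 new -> 25 infected
Step 4: +6 new -> 31 infected
Step 5: +2 new -> 33 infected
Step 6: +1 new -> 34 infected
Step 7: +0 new -> 34 infected

Answer: 7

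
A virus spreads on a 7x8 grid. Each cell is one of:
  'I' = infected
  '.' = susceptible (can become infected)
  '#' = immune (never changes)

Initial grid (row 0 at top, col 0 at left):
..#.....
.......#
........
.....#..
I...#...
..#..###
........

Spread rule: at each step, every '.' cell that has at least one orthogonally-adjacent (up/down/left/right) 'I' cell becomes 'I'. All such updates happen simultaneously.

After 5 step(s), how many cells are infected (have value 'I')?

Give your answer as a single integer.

Step 0 (initial): 1 infected
Step 1: +3 new -> 4 infected
Step 2: +5 new -> 9 infected
Step 3: +5 new -> 14 infected
Step 4: +6 new -> 20 infected
Step 5: +6 new -> 26 infected

Answer: 26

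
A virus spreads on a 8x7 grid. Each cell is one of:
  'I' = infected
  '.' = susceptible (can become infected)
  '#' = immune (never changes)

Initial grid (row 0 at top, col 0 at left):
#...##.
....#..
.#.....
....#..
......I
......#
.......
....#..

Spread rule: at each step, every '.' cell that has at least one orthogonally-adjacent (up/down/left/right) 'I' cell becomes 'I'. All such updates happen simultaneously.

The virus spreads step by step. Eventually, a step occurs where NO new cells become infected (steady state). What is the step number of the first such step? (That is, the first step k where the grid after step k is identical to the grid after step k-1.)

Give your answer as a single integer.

Step 0 (initial): 1 infected
Step 1: +2 new -> 3 infected
Step 2: +4 new -> 7 infected
Step 3: +5 new -> 12 infected
Step 4: +9 new -> 21 infected
Step 5: +6 new -> 27 infected
Step 6: +7 new -> 34 infected
Step 7: +6 new -> 40 infected
Step 8: +5 new -> 45 infected
Step 9: +3 new -> 48 infected
Step 10: +0 new -> 48 infected

Answer: 10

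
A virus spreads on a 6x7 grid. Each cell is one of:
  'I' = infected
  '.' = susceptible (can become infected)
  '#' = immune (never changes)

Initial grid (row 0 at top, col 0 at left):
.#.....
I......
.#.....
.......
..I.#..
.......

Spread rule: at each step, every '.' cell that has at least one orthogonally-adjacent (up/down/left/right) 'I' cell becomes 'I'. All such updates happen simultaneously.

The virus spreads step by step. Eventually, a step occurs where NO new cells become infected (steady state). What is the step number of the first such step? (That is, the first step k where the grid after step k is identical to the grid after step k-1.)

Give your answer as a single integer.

Answer: 8

Derivation:
Step 0 (initial): 2 infected
Step 1: +7 new -> 9 infected
Step 2: +8 new -> 17 infected
Step 3: +6 new -> 23 infected
Step 4: +5 new -> 28 infected
Step 5: +6 new -> 34 infected
Step 6: +4 new -> 38 infected
Step 7: +1 new -> 39 infected
Step 8: +0 new -> 39 infected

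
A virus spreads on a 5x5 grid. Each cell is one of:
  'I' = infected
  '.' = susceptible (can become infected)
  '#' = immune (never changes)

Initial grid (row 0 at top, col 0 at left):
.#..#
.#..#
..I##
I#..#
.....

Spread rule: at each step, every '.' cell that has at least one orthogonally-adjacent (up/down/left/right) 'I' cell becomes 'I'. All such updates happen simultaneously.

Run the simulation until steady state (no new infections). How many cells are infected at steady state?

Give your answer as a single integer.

Answer: 17

Derivation:
Step 0 (initial): 2 infected
Step 1: +5 new -> 7 infected
Step 2: +6 new -> 13 infected
Step 3: +3 new -> 16 infected
Step 4: +1 new -> 17 infected
Step 5: +0 new -> 17 infected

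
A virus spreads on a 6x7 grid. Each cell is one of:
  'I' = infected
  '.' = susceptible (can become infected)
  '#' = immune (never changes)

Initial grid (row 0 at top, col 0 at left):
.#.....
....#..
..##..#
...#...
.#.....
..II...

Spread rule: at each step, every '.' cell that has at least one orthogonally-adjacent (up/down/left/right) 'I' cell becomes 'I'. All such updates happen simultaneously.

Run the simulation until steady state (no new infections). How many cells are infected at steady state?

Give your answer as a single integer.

Step 0 (initial): 2 infected
Step 1: +4 new -> 6 infected
Step 2: +4 new -> 10 infected
Step 3: +5 new -> 15 infected
Step 4: +5 new -> 20 infected
Step 5: +4 new -> 24 infected
Step 6: +3 new -> 27 infected
Step 7: +5 new -> 32 infected
Step 8: +3 new -> 35 infected
Step 9: +0 new -> 35 infected

Answer: 35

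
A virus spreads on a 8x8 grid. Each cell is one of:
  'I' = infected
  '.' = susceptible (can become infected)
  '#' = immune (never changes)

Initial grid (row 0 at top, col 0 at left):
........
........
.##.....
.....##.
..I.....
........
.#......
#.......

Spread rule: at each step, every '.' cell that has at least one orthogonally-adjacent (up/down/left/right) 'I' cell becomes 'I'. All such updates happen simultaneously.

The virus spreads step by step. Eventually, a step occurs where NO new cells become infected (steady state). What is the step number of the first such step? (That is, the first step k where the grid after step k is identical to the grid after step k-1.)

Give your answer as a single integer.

Step 0 (initial): 1 infected
Step 1: +4 new -> 5 infected
Step 2: +7 new -> 12 infected
Step 3: +8 new -> 20 infected
Step 4: +9 new -> 29 infected
Step 5: +9 new -> 38 infected
Step 6: +10 new -> 48 infected
Step 7: +6 new -> 54 infected
Step 8: +3 new -> 57 infected
Step 9: +1 new -> 58 infected
Step 10: +0 new -> 58 infected

Answer: 10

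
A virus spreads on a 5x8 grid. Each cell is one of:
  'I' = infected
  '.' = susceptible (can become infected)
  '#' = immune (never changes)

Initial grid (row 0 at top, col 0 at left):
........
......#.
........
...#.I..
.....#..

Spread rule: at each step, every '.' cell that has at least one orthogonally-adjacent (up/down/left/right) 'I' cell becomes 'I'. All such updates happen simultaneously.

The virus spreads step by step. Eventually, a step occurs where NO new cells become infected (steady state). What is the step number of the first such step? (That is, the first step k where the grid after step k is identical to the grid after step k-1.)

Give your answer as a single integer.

Answer: 9

Derivation:
Step 0 (initial): 1 infected
Step 1: +3 new -> 4 infected
Step 2: +6 new -> 10 infected
Step 3: +6 new -> 16 infected
Step 4: +6 new -> 22 infected
Step 5: +6 new -> 28 infected
Step 6: +5 new -> 33 infected
Step 7: +3 new -> 36 infected
Step 8: +1 new -> 37 infected
Step 9: +0 new -> 37 infected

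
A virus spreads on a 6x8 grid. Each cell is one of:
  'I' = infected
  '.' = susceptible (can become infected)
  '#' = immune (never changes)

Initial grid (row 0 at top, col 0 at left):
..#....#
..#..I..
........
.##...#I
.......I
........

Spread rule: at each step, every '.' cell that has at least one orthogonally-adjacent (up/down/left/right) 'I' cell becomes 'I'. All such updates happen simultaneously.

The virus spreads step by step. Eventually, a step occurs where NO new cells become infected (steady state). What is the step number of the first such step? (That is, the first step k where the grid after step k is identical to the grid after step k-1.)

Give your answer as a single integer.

Step 0 (initial): 3 infected
Step 1: +7 new -> 10 infected
Step 2: +9 new -> 19 infected
Step 3: +5 new -> 24 infected
Step 4: +4 new -> 28 infected
Step 5: +3 new -> 31 infected
Step 6: +4 new -> 35 infected
Step 7: +5 new -> 40 infected
Step 8: +2 new -> 42 infected
Step 9: +0 new -> 42 infected

Answer: 9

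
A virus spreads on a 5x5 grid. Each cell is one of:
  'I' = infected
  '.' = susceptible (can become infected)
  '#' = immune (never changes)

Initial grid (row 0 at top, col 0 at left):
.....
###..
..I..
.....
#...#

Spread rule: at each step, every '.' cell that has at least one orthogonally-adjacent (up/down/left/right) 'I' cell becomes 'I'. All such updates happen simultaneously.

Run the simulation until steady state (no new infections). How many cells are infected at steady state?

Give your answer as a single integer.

Answer: 20

Derivation:
Step 0 (initial): 1 infected
Step 1: +3 new -> 4 infected
Step 2: +6 new -> 10 infected
Step 3: +6 new -> 16 infected
Step 4: +2 new -> 18 infected
Step 5: +1 new -> 19 infected
Step 6: +1 new -> 20 infected
Step 7: +0 new -> 20 infected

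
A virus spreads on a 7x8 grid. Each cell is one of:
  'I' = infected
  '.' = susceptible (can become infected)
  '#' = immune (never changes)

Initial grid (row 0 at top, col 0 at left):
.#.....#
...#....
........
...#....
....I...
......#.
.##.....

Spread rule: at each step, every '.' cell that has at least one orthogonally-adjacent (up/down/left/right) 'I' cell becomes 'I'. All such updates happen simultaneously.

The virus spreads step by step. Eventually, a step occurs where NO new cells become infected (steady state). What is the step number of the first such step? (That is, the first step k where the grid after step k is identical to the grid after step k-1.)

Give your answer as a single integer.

Answer: 9

Derivation:
Step 0 (initial): 1 infected
Step 1: +4 new -> 5 infected
Step 2: +7 new -> 12 infected
Step 3: +10 new -> 22 infected
Step 4: +10 new -> 32 infected
Step 5: +9 new -> 41 infected
Step 6: +6 new -> 47 infected
Step 7: +1 new -> 48 infected
Step 8: +1 new -> 49 infected
Step 9: +0 new -> 49 infected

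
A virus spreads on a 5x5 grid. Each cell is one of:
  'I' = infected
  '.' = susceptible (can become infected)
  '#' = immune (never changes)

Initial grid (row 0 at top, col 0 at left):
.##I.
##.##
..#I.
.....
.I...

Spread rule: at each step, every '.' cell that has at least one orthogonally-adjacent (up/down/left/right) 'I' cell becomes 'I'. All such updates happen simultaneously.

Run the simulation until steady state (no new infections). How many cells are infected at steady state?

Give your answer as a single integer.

Answer: 16

Derivation:
Step 0 (initial): 3 infected
Step 1: +6 new -> 9 infected
Step 2: +5 new -> 14 infected
Step 3: +2 new -> 16 infected
Step 4: +0 new -> 16 infected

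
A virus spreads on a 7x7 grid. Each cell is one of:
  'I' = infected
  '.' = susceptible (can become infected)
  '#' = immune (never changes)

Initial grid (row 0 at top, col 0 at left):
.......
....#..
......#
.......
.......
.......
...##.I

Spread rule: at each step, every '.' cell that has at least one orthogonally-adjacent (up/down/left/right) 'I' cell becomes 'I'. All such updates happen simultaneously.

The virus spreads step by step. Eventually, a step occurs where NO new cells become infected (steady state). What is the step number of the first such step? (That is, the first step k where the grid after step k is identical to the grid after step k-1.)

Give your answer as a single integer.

Step 0 (initial): 1 infected
Step 1: +2 new -> 3 infected
Step 2: +2 new -> 5 infected
Step 3: +3 new -> 8 infected
Step 4: +3 new -> 11 infected
Step 5: +4 new -> 15 infected
Step 6: +6 new -> 21 infected
Step 7: +7 new -> 28 infected
Step 8: +7 new -> 35 infected
Step 9: +4 new -> 39 infected
Step 10: +3 new -> 42 infected
Step 11: +2 new -> 44 infected
Step 12: +1 new -> 45 infected
Step 13: +0 new -> 45 infected

Answer: 13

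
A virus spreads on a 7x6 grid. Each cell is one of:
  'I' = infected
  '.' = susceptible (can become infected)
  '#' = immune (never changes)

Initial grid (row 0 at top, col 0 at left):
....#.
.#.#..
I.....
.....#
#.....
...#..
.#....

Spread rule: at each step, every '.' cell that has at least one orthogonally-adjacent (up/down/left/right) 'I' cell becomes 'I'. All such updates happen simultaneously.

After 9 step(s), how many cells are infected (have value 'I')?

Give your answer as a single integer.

Step 0 (initial): 1 infected
Step 1: +3 new -> 4 infected
Step 2: +3 new -> 7 infected
Step 3: +5 new -> 12 infected
Step 4: +5 new -> 17 infected
Step 5: +7 new -> 24 infected
Step 6: +4 new -> 28 infected
Step 7: +4 new -> 32 infected
Step 8: +2 new -> 34 infected
Step 9: +1 new -> 35 infected

Answer: 35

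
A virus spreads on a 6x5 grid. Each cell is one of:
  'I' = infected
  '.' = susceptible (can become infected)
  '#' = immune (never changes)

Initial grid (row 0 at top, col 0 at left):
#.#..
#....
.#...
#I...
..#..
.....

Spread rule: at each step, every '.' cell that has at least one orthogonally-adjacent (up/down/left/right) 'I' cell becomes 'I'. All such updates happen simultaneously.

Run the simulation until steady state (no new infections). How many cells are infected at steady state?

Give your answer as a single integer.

Answer: 23

Derivation:
Step 0 (initial): 1 infected
Step 1: +2 new -> 3 infected
Step 2: +4 new -> 7 infected
Step 3: +6 new -> 13 infected
Step 4: +5 new -> 18 infected
Step 5: +4 new -> 22 infected
Step 6: +1 new -> 23 infected
Step 7: +0 new -> 23 infected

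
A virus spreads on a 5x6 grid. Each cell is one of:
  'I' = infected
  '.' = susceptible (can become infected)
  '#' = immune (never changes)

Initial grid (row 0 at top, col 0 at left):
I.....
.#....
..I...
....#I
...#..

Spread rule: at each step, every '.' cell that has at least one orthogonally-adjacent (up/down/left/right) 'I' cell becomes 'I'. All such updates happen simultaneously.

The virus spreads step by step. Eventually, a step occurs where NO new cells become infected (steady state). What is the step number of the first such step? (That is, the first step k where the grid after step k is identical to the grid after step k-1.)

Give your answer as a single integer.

Step 0 (initial): 3 infected
Step 1: +8 new -> 11 infected
Step 2: +9 new -> 20 infected
Step 3: +5 new -> 25 infected
Step 4: +2 new -> 27 infected
Step 5: +0 new -> 27 infected

Answer: 5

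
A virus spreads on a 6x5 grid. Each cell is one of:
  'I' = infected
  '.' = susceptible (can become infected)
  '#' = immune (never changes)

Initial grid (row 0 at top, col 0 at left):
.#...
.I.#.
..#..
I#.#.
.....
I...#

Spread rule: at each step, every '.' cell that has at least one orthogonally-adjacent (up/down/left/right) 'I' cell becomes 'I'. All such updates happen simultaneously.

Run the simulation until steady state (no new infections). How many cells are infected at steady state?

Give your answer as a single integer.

Step 0 (initial): 3 infected
Step 1: +6 new -> 9 infected
Step 2: +4 new -> 13 infected
Step 3: +3 new -> 16 infected
Step 4: +3 new -> 19 infected
Step 5: +2 new -> 21 infected
Step 6: +2 new -> 23 infected
Step 7: +1 new -> 24 infected
Step 8: +0 new -> 24 infected

Answer: 24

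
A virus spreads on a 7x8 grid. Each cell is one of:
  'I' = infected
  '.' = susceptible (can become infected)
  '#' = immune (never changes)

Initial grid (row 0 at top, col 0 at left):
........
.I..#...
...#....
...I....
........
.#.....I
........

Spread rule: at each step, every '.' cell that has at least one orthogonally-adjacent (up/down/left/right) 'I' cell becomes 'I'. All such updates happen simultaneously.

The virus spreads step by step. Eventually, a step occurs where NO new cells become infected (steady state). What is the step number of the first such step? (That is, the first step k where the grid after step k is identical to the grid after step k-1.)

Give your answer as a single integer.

Answer: 7

Derivation:
Step 0 (initial): 3 infected
Step 1: +10 new -> 13 infected
Step 2: +15 new -> 28 infected
Step 3: +11 new -> 39 infected
Step 4: +7 new -> 46 infected
Step 5: +5 new -> 51 infected
Step 6: +2 new -> 53 infected
Step 7: +0 new -> 53 infected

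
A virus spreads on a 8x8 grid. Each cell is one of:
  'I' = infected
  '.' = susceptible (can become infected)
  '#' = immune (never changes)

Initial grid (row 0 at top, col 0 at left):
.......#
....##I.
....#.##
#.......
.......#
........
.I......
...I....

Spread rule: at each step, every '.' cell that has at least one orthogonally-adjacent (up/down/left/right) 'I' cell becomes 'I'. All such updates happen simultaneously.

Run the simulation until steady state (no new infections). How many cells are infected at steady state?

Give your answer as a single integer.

Step 0 (initial): 3 infected
Step 1: +9 new -> 12 infected
Step 2: +8 new -> 20 infected
Step 3: +8 new -> 28 infected
Step 4: +8 new -> 36 infected
Step 5: +10 new -> 46 infected
Step 6: +6 new -> 52 infected
Step 7: +3 new -> 55 infected
Step 8: +1 new -> 56 infected
Step 9: +0 new -> 56 infected

Answer: 56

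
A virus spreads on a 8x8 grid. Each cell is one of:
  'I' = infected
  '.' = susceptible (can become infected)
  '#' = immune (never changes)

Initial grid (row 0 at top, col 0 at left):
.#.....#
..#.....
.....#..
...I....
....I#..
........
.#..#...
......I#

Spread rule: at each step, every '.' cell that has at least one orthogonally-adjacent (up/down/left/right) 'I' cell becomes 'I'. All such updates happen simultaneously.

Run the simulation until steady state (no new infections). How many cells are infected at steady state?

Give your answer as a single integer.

Step 0 (initial): 3 infected
Step 1: +7 new -> 10 infected
Step 2: +12 new -> 22 infected
Step 3: +11 new -> 33 infected
Step 4: +12 new -> 45 infected
Step 5: +6 new -> 51 infected
Step 6: +5 new -> 56 infected
Step 7: +0 new -> 56 infected

Answer: 56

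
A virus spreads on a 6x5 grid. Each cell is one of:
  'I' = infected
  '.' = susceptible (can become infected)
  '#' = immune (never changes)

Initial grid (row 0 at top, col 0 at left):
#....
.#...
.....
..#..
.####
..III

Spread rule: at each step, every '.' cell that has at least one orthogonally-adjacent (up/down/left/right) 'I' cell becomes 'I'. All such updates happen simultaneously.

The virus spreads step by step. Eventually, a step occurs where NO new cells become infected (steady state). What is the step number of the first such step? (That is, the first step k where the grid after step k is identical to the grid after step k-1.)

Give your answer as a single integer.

Step 0 (initial): 3 infected
Step 1: +1 new -> 4 infected
Step 2: +1 new -> 5 infected
Step 3: +1 new -> 6 infected
Step 4: +1 new -> 7 infected
Step 5: +2 new -> 9 infected
Step 6: +2 new -> 11 infected
Step 7: +1 new -> 12 infected
Step 8: +2 new -> 14 infected
Step 9: +4 new -> 18 infected
Step 10: +4 new -> 22 infected
Step 11: +1 new -> 23 infected
Step 12: +0 new -> 23 infected

Answer: 12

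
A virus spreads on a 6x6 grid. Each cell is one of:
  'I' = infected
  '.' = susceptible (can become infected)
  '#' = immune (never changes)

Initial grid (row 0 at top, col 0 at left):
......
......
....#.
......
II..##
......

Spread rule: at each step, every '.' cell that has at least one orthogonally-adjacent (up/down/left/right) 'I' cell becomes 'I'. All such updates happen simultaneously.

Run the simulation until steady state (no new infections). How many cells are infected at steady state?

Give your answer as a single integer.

Step 0 (initial): 2 infected
Step 1: +5 new -> 7 infected
Step 2: +5 new -> 12 infected
Step 3: +5 new -> 17 infected
Step 4: +6 new -> 23 infected
Step 5: +4 new -> 27 infected
Step 6: +3 new -> 30 infected
Step 7: +2 new -> 32 infected
Step 8: +1 new -> 33 infected
Step 9: +0 new -> 33 infected

Answer: 33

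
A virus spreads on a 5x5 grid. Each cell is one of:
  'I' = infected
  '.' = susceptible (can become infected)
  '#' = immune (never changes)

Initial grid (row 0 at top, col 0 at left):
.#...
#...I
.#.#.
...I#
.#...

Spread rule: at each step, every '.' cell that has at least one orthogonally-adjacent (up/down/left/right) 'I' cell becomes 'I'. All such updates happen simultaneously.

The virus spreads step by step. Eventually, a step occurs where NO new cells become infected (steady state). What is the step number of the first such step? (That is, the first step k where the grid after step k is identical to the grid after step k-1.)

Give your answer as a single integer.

Step 0 (initial): 2 infected
Step 1: +5 new -> 7 infected
Step 2: +6 new -> 13 infected
Step 3: +3 new -> 16 infected
Step 4: +2 new -> 18 infected
Step 5: +0 new -> 18 infected

Answer: 5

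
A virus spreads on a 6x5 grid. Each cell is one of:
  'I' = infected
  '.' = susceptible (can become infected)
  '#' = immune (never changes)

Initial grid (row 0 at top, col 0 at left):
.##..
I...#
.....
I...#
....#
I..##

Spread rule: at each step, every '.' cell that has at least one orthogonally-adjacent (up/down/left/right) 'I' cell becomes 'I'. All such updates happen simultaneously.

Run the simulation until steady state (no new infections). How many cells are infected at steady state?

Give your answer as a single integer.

Answer: 23

Derivation:
Step 0 (initial): 3 infected
Step 1: +6 new -> 9 infected
Step 2: +5 new -> 14 infected
Step 3: +4 new -> 18 infected
Step 4: +3 new -> 21 infected
Step 5: +2 new -> 23 infected
Step 6: +0 new -> 23 infected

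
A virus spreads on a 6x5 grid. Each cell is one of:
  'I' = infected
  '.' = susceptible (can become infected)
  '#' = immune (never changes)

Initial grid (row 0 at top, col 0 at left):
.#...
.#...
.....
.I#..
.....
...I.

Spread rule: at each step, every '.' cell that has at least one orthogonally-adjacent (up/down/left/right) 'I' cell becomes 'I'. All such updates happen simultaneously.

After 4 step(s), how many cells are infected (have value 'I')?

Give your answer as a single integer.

Step 0 (initial): 2 infected
Step 1: +6 new -> 8 infected
Step 2: +7 new -> 15 infected
Step 3: +5 new -> 20 infected
Step 4: +4 new -> 24 infected

Answer: 24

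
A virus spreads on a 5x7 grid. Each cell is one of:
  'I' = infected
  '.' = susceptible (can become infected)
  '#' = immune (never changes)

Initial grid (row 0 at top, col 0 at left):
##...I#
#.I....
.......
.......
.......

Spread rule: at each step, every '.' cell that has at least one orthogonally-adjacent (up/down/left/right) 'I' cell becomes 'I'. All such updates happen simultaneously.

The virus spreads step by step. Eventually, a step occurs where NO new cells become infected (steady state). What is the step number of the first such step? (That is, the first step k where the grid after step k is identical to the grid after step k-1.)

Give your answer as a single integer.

Step 0 (initial): 2 infected
Step 1: +6 new -> 8 infected
Step 2: +7 new -> 15 infected
Step 3: +7 new -> 22 infected
Step 4: +6 new -> 28 infected
Step 5: +3 new -> 31 infected
Step 6: +0 new -> 31 infected

Answer: 6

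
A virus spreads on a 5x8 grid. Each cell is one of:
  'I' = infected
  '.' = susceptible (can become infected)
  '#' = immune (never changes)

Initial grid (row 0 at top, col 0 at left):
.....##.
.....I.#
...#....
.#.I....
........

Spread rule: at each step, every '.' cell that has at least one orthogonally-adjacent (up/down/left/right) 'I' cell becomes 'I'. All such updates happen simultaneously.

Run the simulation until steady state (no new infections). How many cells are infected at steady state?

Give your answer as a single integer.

Answer: 34

Derivation:
Step 0 (initial): 2 infected
Step 1: +6 new -> 8 infected
Step 2: +8 new -> 16 infected
Step 3: +7 new -> 23 infected
Step 4: +6 new -> 29 infected
Step 5: +4 new -> 33 infected
Step 6: +1 new -> 34 infected
Step 7: +0 new -> 34 infected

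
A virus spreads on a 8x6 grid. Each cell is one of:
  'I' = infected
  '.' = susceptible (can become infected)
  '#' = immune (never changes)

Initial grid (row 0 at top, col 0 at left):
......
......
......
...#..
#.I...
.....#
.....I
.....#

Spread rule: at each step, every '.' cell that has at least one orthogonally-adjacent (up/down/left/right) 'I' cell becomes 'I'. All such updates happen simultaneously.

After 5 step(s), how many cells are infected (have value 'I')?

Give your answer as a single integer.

Answer: 40

Derivation:
Step 0 (initial): 2 infected
Step 1: +5 new -> 7 infected
Step 2: +9 new -> 16 infected
Step 3: +10 new -> 26 infected
Step 4: +8 new -> 34 infected
Step 5: +6 new -> 40 infected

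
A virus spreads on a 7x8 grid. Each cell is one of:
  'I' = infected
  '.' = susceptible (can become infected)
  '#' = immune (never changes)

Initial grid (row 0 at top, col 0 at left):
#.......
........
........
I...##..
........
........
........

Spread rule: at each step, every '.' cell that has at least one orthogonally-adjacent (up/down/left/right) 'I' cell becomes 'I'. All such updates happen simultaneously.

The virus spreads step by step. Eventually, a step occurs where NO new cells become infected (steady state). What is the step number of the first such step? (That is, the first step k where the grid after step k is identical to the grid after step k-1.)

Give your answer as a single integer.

Step 0 (initial): 1 infected
Step 1: +3 new -> 4 infected
Step 2: +5 new -> 9 infected
Step 3: +6 new -> 15 infected
Step 4: +6 new -> 21 infected
Step 5: +6 new -> 27 infected
Step 6: +6 new -> 33 infected
Step 7: +6 new -> 39 infected
Step 8: +7 new -> 46 infected
Step 9: +5 new -> 51 infected
Step 10: +2 new -> 53 infected
Step 11: +0 new -> 53 infected

Answer: 11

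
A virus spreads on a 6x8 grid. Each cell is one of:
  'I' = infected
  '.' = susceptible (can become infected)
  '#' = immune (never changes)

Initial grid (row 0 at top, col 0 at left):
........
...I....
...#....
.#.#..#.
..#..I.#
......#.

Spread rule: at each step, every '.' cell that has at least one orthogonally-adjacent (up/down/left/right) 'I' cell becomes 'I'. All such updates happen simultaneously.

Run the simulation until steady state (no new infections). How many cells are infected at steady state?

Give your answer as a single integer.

Step 0 (initial): 2 infected
Step 1: +7 new -> 9 infected
Step 2: +10 new -> 19 infected
Step 3: +8 new -> 27 infected
Step 4: +6 new -> 33 infected
Step 5: +4 new -> 37 infected
Step 6: +3 new -> 40 infected
Step 7: +0 new -> 40 infected

Answer: 40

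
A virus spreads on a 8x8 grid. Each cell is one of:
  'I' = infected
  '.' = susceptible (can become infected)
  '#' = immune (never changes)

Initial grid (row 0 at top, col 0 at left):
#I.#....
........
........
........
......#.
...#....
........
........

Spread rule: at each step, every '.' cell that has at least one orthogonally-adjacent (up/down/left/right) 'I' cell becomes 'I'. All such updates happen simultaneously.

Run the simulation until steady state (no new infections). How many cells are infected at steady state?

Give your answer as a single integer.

Step 0 (initial): 1 infected
Step 1: +2 new -> 3 infected
Step 2: +3 new -> 6 infected
Step 3: +4 new -> 10 infected
Step 4: +5 new -> 15 infected
Step 5: +7 new -> 22 infected
Step 6: +8 new -> 30 infected
Step 7: +8 new -> 38 infected
Step 8: +8 new -> 46 infected
Step 9: +4 new -> 50 infected
Step 10: +4 new -> 54 infected
Step 11: +3 new -> 57 infected
Step 12: +2 new -> 59 infected
Step 13: +1 new -> 60 infected
Step 14: +0 new -> 60 infected

Answer: 60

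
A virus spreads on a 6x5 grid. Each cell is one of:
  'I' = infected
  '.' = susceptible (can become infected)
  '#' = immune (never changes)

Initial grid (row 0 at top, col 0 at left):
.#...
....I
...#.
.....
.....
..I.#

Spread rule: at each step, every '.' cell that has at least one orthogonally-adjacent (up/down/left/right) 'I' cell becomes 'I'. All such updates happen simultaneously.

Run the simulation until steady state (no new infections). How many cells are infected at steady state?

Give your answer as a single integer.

Answer: 27

Derivation:
Step 0 (initial): 2 infected
Step 1: +6 new -> 8 infected
Step 2: +7 new -> 15 infected
Step 3: +7 new -> 22 infected
Step 4: +3 new -> 25 infected
Step 5: +2 new -> 27 infected
Step 6: +0 new -> 27 infected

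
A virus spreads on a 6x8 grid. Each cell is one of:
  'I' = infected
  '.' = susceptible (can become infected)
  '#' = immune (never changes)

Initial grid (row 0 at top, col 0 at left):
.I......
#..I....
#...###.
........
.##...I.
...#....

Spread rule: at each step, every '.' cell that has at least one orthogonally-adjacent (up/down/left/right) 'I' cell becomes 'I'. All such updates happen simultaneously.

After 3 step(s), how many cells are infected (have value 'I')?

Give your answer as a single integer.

Step 0 (initial): 3 infected
Step 1: +11 new -> 14 infected
Step 2: +10 new -> 24 infected
Step 3: +8 new -> 32 infected

Answer: 32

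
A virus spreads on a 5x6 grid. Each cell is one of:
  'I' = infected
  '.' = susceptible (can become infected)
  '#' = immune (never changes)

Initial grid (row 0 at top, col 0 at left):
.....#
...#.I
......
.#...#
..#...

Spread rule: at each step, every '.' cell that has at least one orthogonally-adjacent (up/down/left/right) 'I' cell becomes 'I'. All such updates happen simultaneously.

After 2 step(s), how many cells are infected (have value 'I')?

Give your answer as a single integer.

Step 0 (initial): 1 infected
Step 1: +2 new -> 3 infected
Step 2: +2 new -> 5 infected

Answer: 5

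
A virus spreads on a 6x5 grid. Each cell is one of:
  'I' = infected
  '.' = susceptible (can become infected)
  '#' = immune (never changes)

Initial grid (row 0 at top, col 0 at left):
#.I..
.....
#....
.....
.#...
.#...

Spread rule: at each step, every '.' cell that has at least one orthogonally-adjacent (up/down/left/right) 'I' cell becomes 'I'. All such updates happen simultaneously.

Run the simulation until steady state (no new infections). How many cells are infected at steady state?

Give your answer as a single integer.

Step 0 (initial): 1 infected
Step 1: +3 new -> 4 infected
Step 2: +4 new -> 8 infected
Step 3: +5 new -> 13 infected
Step 4: +4 new -> 17 infected
Step 5: +4 new -> 21 infected
Step 6: +3 new -> 24 infected
Step 7: +2 new -> 26 infected
Step 8: +0 new -> 26 infected

Answer: 26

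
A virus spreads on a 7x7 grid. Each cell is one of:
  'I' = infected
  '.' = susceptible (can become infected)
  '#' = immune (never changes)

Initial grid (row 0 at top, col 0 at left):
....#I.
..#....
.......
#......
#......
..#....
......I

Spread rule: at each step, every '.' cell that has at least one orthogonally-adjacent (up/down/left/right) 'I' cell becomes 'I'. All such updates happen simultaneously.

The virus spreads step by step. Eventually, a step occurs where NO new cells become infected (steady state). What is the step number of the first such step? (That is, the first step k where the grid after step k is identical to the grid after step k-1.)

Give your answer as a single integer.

Answer: 9

Derivation:
Step 0 (initial): 2 infected
Step 1: +4 new -> 6 infected
Step 2: +6 new -> 12 infected
Step 3: +8 new -> 20 infected
Step 4: +6 new -> 26 infected
Step 5: +5 new -> 31 infected
Step 6: +6 new -> 37 infected
Step 7: +6 new -> 43 infected
Step 8: +1 new -> 44 infected
Step 9: +0 new -> 44 infected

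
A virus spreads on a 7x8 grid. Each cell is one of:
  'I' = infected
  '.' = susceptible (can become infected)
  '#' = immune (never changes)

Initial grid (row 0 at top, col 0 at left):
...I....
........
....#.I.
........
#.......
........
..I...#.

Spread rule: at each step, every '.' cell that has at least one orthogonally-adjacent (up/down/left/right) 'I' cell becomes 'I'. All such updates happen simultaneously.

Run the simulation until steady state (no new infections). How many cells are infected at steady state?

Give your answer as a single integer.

Answer: 53

Derivation:
Step 0 (initial): 3 infected
Step 1: +10 new -> 13 infected
Step 2: +16 new -> 29 infected
Step 3: +15 new -> 44 infected
Step 4: +6 new -> 50 infected
Step 5: +3 new -> 53 infected
Step 6: +0 new -> 53 infected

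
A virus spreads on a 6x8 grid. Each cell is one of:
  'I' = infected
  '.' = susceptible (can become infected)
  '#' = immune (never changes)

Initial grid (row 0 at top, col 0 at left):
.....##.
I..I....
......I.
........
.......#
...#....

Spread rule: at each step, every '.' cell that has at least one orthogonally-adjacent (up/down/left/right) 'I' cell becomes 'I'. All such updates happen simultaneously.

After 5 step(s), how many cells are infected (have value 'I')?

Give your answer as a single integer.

Answer: 44

Derivation:
Step 0 (initial): 3 infected
Step 1: +11 new -> 14 infected
Step 2: +13 new -> 27 infected
Step 3: +8 new -> 35 infected
Step 4: +6 new -> 41 infected
Step 5: +3 new -> 44 infected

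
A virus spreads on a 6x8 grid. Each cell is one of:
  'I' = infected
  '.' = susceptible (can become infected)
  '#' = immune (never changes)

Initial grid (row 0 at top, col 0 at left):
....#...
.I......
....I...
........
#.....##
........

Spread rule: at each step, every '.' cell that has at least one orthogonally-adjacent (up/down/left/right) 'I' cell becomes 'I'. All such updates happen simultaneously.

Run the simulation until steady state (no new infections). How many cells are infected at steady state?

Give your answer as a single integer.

Answer: 44

Derivation:
Step 0 (initial): 2 infected
Step 1: +8 new -> 10 infected
Step 2: +11 new -> 21 infected
Step 3: +11 new -> 32 infected
Step 4: +7 new -> 39 infected
Step 5: +4 new -> 43 infected
Step 6: +1 new -> 44 infected
Step 7: +0 new -> 44 infected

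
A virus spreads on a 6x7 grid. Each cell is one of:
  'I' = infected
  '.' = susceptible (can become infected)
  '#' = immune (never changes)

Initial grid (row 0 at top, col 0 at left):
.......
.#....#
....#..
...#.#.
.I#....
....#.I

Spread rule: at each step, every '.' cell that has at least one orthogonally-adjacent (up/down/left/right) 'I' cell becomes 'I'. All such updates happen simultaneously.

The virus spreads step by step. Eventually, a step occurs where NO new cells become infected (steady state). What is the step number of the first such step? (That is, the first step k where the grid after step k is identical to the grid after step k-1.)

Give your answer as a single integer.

Answer: 8

Derivation:
Step 0 (initial): 2 infected
Step 1: +5 new -> 7 infected
Step 2: +7 new -> 14 infected
Step 3: +5 new -> 19 infected
Step 4: +6 new -> 25 infected
Step 5: +4 new -> 29 infected
Step 6: +4 new -> 33 infected
Step 7: +2 new -> 35 infected
Step 8: +0 new -> 35 infected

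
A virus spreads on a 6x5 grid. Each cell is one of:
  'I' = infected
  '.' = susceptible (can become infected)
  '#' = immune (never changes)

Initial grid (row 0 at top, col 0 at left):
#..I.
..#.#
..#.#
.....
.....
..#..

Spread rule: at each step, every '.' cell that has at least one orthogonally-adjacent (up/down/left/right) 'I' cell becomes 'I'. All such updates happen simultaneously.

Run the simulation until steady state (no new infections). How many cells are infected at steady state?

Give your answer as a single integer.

Step 0 (initial): 1 infected
Step 1: +3 new -> 4 infected
Step 2: +2 new -> 6 infected
Step 3: +2 new -> 8 infected
Step 4: +5 new -> 13 infected
Step 5: +5 new -> 18 infected
Step 6: +3 new -> 21 infected
Step 7: +2 new -> 23 infected
Step 8: +1 new -> 24 infected
Step 9: +0 new -> 24 infected

Answer: 24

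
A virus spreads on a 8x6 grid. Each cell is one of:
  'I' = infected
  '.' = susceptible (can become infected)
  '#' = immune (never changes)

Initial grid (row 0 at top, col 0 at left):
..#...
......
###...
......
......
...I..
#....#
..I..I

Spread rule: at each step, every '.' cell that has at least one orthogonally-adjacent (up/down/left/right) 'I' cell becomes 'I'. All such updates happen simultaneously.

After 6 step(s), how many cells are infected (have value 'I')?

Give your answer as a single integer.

Answer: 38

Derivation:
Step 0 (initial): 3 infected
Step 1: +8 new -> 11 infected
Step 2: +8 new -> 19 infected
Step 3: +6 new -> 25 infected
Step 4: +5 new -> 30 infected
Step 5: +5 new -> 35 infected
Step 6: +3 new -> 38 infected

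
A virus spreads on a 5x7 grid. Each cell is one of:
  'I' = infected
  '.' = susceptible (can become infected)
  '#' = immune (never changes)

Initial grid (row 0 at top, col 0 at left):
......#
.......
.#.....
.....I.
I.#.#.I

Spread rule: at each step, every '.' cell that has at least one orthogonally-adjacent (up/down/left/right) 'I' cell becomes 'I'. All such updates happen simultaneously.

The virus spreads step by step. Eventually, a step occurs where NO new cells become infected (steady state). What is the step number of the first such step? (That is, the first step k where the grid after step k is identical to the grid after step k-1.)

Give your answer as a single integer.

Step 0 (initial): 3 infected
Step 1: +6 new -> 9 infected
Step 2: +6 new -> 15 infected
Step 3: +7 new -> 22 infected
Step 4: +5 new -> 27 infected
Step 5: +3 new -> 30 infected
Step 6: +1 new -> 31 infected
Step 7: +0 new -> 31 infected

Answer: 7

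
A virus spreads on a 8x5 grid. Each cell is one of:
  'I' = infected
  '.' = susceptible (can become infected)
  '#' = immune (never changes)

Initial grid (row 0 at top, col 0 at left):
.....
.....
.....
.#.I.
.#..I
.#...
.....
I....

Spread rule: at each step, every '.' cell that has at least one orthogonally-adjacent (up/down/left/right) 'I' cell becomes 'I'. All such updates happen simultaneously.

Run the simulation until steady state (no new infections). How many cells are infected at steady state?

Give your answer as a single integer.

Step 0 (initial): 3 infected
Step 1: +7 new -> 10 infected
Step 2: +9 new -> 19 infected
Step 3: +10 new -> 29 infected
Step 4: +5 new -> 34 infected
Step 5: +2 new -> 36 infected
Step 6: +1 new -> 37 infected
Step 7: +0 new -> 37 infected

Answer: 37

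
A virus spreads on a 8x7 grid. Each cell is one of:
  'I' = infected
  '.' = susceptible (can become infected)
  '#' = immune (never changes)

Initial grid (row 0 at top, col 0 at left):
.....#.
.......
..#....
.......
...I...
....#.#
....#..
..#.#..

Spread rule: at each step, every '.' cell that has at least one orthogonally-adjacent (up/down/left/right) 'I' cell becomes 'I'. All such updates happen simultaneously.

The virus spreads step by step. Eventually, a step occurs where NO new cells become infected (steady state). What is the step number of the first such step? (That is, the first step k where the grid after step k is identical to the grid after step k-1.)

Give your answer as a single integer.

Answer: 8

Derivation:
Step 0 (initial): 1 infected
Step 1: +4 new -> 5 infected
Step 2: +7 new -> 12 infected
Step 3: +10 new -> 22 infected
Step 4: +10 new -> 32 infected
Step 5: +10 new -> 42 infected
Step 6: +5 new -> 47 infected
Step 7: +2 new -> 49 infected
Step 8: +0 new -> 49 infected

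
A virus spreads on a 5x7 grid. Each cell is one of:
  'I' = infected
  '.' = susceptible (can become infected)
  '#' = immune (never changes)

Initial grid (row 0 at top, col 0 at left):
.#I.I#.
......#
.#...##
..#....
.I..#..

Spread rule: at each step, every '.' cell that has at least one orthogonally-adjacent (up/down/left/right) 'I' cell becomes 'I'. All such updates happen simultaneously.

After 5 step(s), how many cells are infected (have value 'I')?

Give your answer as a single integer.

Step 0 (initial): 3 infected
Step 1: +6 new -> 9 infected
Step 2: +7 new -> 16 infected
Step 3: +5 new -> 21 infected
Step 4: +2 new -> 23 infected
Step 5: +2 new -> 25 infected

Answer: 25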